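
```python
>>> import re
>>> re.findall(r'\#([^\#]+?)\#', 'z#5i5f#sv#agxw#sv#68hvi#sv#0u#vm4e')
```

With a single group, `findall` returns only what that group captured — 4 items.

['5i5f', 'agxw', '68hvi', '0u']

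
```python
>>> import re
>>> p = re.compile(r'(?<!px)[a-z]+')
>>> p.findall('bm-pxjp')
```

['bm', 'pxjp']

`(?!…)`/`(?<!…)` only lets a position through if the neighbouring text does NOT match; no characters are consumed.
Scanning left to right: at [0:2] → 'bm'; at [3:7] → 'pxjp'.
`findall` yields the raw match text (2 of them) because the pattern has no groups.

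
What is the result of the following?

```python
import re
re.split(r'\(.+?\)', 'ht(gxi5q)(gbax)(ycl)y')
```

['ht', '', '', 'y']

A `+?`/`*?`/`{m,n}?` starts at its minimum and grows only as far as needed for what follows to match.
Matches to split on: at [2:9] → '(gxi5q)'; at [9:15] → '(gbax)'; at [15:20] → '(ycl)'.
Splitting on the pattern gives 4 pieces.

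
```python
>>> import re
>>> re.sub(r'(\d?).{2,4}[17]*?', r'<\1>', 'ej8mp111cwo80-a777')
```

With the lazy modifier that quantifier settles for the fewest repetitions that let the rest of the pattern succeed (the atoms after it are unaffected and can still be greedy).
Each match is replaced using the text its own group 1 captured.

'<><><><0>7'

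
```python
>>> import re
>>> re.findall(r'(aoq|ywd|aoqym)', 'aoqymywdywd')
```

['aoq', 'ywd', 'ywd']

Branches in `(...|...)` are attempted left-to-right; the first branch that allows the whole pattern to succeed is taken.
With a single group, `findall` returns only what that group captured — 3 items.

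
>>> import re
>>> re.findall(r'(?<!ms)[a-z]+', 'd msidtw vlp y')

['d', 'msidtw', 'vlp', 'y']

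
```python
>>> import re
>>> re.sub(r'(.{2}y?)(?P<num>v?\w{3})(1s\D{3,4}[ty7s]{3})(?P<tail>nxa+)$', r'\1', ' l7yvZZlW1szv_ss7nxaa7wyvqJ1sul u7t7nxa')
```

' l7yvZZlW1szv_ss7nxaa7wy'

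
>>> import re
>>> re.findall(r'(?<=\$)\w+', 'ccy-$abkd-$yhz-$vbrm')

Because the assertion is zero-width, the text it checks is not consumed and won't appear in the result.
`findall` yields the raw match text (3 of them) because the pattern has no groups.

['abkd', 'yhz', 'vbrm']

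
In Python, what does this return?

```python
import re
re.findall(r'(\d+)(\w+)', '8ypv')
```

[('8', 'ypv')]

The pattern matches one or more of a digit (captured); then one or more of a word character (captured).
Multiple groups make `findall` return tuples — one 2-tuple for the one match.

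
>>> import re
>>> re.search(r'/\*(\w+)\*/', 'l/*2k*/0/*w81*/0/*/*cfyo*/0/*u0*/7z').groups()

('2k',)

`re.search` tries every starting position until one works.
The match spans [1:7] → '/*2k*/'.
Captured: group 1 = '2k'.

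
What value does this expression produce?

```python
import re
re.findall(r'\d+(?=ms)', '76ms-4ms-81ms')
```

The `(?=…)`/`(?<=…)` assertion just peeks at neighbouring text; it doesn't advance the match position.
With no groups in the pattern, `findall` gives back each whole match — 3 here.

['76', '4', '81']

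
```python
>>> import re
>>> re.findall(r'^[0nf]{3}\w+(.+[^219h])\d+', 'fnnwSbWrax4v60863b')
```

['86']

`findall` collects group 1 from the one match (1 total).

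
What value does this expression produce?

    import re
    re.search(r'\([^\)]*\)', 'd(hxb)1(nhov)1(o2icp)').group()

`re.search` tries every starting position until one works.
The match spans [1:6] → '(hxb)'.

'(hxb)'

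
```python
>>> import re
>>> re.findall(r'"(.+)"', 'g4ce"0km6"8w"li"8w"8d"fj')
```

['0km6"8w"li"8w"8d']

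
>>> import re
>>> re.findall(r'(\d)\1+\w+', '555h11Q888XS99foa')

['5']

A backreference is literal: `\1` must see the identical characters the first group matched.
Matches: at [0:17] match '555h11Q888XS99foa', group 1 = '5'.
One capturing group, so `findall` returns just the captured substring from the one match — 1 in all.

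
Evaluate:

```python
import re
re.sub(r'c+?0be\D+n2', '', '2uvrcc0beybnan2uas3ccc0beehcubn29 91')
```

The pattern matches one or more of a literal 'c' (lazy); then the literal '0be', then one or more of a non-digit, then the literal 'n2'.
Matches: at [4:15] → 'cc0beybnan2'; at [19:32] → 'ccc0beehcubn2'.
`sub` substitutes '' at each match site.

'2uvruas39 91'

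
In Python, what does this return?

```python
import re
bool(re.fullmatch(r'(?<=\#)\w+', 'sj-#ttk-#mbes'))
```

Because the assertion is zero-width, the text it checks is not consumed and won't appear in the result.
`re.fullmatch` is like wrapping the pattern in `^…$` (in single-line mode).
Here the string isn't matched end-to-end, so the call returns None, and `bool(None)` is False.

False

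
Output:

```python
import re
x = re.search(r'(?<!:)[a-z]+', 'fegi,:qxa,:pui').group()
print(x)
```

fegi

A negative assertion filters positions out without eating any characters.
`re.search` scans for the first position where the pattern succeeds.
The match spans [0:4] → 'fegi'.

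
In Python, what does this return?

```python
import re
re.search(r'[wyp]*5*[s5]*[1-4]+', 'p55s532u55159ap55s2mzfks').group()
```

'p55s532'

The pattern matches zero or more of one of [wyp], then zero or more of a literal '5', then zero or more of one of [s5]; then one or more of a character in [1-4].
Unlike `match`, `search` isn't anchored — it looks for the pattern anywhere in the string.
The match spans [0:7] → 'p55s532'.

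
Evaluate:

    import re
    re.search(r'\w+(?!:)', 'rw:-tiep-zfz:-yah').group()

`(?!…)`/`(?<!…)` only lets a position through if the neighbouring text does NOT match; no characters are consumed.
The match spans [0:1] → 'r'.

'r'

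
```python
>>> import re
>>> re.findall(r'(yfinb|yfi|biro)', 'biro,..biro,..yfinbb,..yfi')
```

Alternation isn't longest-match — the leftmost alternative that fits at this position is chosen.
Matches: at [0:4] match 'biro', group 1 = 'biro'; at [7:11] match 'biro', group 1 = 'biro'; at [14:19] match 'yfinb', group 1 = 'yfinb'; at [23:26] match 'yfi', group 1 = 'yfi'.
With a single group, `findall` returns only what that group captured — 4 items.

['biro', 'biro', 'yfinb', 'yfi']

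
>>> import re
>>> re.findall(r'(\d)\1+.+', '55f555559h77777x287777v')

['5']

After group 1 captures some text, `\1` only succeeds where that same text appears again.
Because there's exactly one group, `findall` drops the full match and keeps group 1 from the one hit.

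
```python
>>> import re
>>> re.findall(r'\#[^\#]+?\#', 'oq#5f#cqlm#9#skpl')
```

Walking the string: at [2:6] → '#5f#'; at [10:13] → '#9#'.
No capturing groups, so `findall` returns the 2 full match strings.

['#5f#', '#9#']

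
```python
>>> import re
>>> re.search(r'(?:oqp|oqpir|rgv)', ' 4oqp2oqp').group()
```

Unlike `match`, `search` isn't anchored — it looks for the pattern anywhere in the string.
The match spans [2:5] → 'oqp'.

'oqp'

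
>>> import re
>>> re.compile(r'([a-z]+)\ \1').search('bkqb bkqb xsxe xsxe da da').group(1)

'bkqb'

`\1` has to match the exact text group 1 already captured.
`re.search` tries every starting position until one works.
The match spans [0:9] → 'bkqb bkqb'.
Captured: group 1 = 'bkqb'.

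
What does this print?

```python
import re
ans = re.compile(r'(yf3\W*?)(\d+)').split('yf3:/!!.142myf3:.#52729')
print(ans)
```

The pattern matches the literal 'yf3', then zero or more of a non-word character (lazy) (captured); then one or more of a digit (captured).
`re.split` interleaves the captured-group text with the surrounding fragments.

['', 'yf3:/!!.', '142', 'm', 'yf3:.#', '52729', '']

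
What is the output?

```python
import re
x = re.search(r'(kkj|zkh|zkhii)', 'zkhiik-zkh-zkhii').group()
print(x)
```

zkh

Alternation tries branches left to right and keeps the first one that lets the overall match succeed at that position.
Unlike `match`, `search` isn't anchored — it looks for the pattern anywhere in the string.
The match spans [0:3] → 'zkh'.
Captured: group 1 = 'zkh'.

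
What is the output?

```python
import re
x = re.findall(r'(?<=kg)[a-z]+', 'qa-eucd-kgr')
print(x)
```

The `(?=…)`/`(?<=…)` assertion just peeks at neighbouring text; it doesn't advance the match position.
`findall` yields the raw match text (1 of them) because the pattern has no groups.

['r']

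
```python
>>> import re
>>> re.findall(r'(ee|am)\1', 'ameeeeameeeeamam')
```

['ee', 'ee', 'am']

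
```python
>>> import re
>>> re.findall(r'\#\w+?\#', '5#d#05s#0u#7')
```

['#d#', '#0u#']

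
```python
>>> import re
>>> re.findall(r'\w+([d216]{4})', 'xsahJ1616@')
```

['1616']

This matches one or more of a word character; then exactly 4 of one of [d216] (captured).
Walking the string: at [0:9] match 'xsahJ1616', group 1 = '1616'.
One capturing group, so `findall` returns just the captured substring from the one match — 1 in all.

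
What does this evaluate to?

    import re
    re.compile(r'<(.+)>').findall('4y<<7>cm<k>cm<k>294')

['<7>cm<k>cm<k']

With a single group, `findall` returns only what that group captured — 1 item.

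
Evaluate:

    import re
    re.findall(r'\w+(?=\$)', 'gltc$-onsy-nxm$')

The `(?=…)`/`(?<=…)` assertion just peeks at neighbouring text; it doesn't advance the match position.
`findall` yields the raw match text (2 of them) because the pattern has no groups.

['gltc', 'nxm']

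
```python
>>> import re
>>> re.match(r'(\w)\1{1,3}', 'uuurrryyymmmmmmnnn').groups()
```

After group 1 captures some text, `\1` only succeeds where that same text appears again.
`re.match` only tries the pattern at the start of the string.
The match spans [0:3] → 'uuu'.
Captured: group 1 = 'u'.

('u',)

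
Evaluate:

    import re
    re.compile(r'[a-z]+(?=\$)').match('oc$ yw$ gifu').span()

`match` is anchored at position 0; if the pattern doesn't fit there, it returns None.
The match spans [0:2] → 'oc'.

(0, 2)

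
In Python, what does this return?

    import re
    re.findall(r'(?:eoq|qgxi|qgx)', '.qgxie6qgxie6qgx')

Branches in `(...|...)` are attempted left-to-right; the first branch that allows the whole pattern to succeed is taken.
`findall` yields the raw match text (3 of them) because the pattern has no groups.

['qgxi', 'qgxi', 'qgx']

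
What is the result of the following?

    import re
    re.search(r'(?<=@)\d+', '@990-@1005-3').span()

Because the assertion is zero-width, the text it checks is not consumed and won't appear in the result.
`search` walks the string left to right and returns the first match it finds.
The match spans [1:4] → '990'.

(1, 4)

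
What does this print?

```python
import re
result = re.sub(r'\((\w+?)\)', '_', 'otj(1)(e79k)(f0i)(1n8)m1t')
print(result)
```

Each match is replaced by '_'.

otj____m1t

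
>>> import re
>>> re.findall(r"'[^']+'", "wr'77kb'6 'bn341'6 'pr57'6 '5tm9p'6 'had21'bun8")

["'77kb'", "'bn341'", "'pr57'", "'5tm9p'", "'had21'"]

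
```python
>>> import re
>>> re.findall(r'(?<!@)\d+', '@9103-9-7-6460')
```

['103', '9', '7', '6460']

The negative lookaround is zero-width — it rules out positions where the adjacent text would match, without consuming anything.
With no groups in the pattern, `findall` gives back each whole match — 4 here.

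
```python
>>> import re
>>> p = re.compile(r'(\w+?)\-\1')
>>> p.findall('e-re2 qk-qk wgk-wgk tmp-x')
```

['qk', 'wgk']

After group 1 captures some text, `\1` only succeeds where that same text appears again.
Walking the string: at [6:11] match 'qk-qk', group 1 = 'qk'; at [12:19] match 'wgk-wgk', group 1 = 'wgk'.
Because there's exactly one group, `findall` drops the full match and keeps group 1 from each hit.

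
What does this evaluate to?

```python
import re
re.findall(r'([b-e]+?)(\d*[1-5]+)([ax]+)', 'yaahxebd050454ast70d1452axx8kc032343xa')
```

`findall` packs the 3 group values into a tuple for every match.

[('ebd', '050454', 'a'), ('d', '1452', 'axx'), ('c', '032343', 'xa')]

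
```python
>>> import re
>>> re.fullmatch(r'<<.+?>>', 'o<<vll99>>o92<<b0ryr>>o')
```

None

`re.fullmatch` is like wrapping the pattern in `^…$` (in single-line mode).
Here the string isn't matched end-to-end, so the call returns None.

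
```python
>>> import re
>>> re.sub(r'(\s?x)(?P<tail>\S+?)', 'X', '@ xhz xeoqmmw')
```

Pattern: optionally whitespace, then the literal 'x' (captured); then one or more of a non-whitespace character (lazy) (captured as 'tail').
Matches: at [1:4] → ' xh'; at [5:8] → ' xe'.
Every occurrence is swapped for 'X'.

'@XzXoqmmw'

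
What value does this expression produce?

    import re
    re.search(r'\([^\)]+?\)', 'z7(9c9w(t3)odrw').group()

'(9c9w(t3)'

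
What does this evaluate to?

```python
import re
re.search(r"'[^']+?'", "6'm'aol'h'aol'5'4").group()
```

The match spans [1:4] → "'m'".

"'m'"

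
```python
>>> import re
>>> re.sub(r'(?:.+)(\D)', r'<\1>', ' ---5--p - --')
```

'<->'

Each match is replaced using the text its own group 1 captured.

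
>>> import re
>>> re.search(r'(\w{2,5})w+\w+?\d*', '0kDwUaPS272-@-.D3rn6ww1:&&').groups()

('0kD',)

The match spans [0:5] → '0kDwU'.
Captured: group 1 = '0kD'.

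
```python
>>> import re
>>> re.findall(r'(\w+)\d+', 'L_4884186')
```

This matches one or more of a word character (captured); then one or more of a digit.
Scanning left to right: at [0:9] match 'L_4884186', group 1 = 'L_488418'.
One capturing group, so `findall` returns just the captured substring from the one match — 1 in all.

['L_488418']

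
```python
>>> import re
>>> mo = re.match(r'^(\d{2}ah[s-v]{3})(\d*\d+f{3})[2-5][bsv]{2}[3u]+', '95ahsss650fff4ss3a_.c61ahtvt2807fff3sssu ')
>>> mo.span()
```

`re.match` only tries the pattern at the start of the string.
The match spans [0:17] → '95ahsss650fff4ss3'.

(0, 17)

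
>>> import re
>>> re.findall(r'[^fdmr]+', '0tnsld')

This matches one or more of any character except [fdmr].
Matches: at [0:5] → '0tnsl'.
Since nothing is captured, `findall` lists the 1 matched substring directly.

['0tnsl']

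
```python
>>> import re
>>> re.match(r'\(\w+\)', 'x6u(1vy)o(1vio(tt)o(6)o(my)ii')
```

`match` is anchored at position 0; if the pattern doesn't fit there, it returns None.
Here the string doesn't start with a match, so the call returns None.

None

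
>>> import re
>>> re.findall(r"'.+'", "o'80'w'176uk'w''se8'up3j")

["'80'w'176uk'w''se8'"]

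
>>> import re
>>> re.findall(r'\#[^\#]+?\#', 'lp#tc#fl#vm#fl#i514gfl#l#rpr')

`findall` yields the raw match text (3 of them) because the pattern has no groups.

['#tc#', '#vm#', '#i514gfl#']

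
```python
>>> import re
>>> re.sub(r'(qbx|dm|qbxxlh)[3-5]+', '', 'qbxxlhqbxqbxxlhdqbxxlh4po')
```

'qbxxlhqbxqbxxlhdpo'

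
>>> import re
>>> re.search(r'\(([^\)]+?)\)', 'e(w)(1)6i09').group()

`search` walks the string left to right and returns the first match it finds.
The match spans [1:4] → '(w)'.
Captured: group 1 = 'w'.

'(w)'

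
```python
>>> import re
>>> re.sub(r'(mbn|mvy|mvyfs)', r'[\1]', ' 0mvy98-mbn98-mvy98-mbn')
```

' 0[mvy]98-[mbn]98-[mvy]98-[mbn]'

Matches: at [2:5] → 'mvy'; at [8:11] → 'mbn'; at [14:17] → 'mvy'; at [20:23] → 'mbn'.
Each match is replaced using the text its own group 1 captured.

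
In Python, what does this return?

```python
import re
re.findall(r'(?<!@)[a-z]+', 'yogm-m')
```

The negative lookaround is zero-width — it rules out positions where the adjacent text would match, without consuming anything.
Matches: at [0:4] → 'yogm'; at [5:6] → 'm'.
Since nothing is captured, `findall` lists the 2 matched substrings directly.

['yogm', 'm']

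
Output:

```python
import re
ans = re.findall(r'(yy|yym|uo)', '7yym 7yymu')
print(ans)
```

['yy', 'yy']

Branches in `(...|...)` are attempted left-to-right; the first branch that allows the whole pattern to succeed is taken.
Scanning left to right: at [1:3] match 'yy', group 1 = 'yy'; at [6:8] match 'yy', group 1 = 'yy'.
With a single group, `findall` returns only what that group captured — 2 items.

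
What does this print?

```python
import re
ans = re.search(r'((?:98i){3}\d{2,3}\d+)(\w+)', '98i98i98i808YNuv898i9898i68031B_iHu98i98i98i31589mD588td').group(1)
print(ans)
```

The match spans [0:56] → '98i98i98i808YNuv898i9898i68031B_iHu98i98i98i31589mD588td'.
Captured: group 1 = '98i98i98i808', group 2 = 'YNuv898i9898i68031B_iHu98i98i98i31589mD588td'.

98i98i98i808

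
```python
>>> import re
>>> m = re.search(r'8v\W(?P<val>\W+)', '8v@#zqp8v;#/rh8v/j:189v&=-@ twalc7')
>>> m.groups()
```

('#',)

The match spans [0:4] → '8v@#'.
Captured: group 1 = '#'.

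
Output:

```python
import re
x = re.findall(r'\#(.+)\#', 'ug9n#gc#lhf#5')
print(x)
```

['gc#lhf']

Walking the string: at [4:12] match '#gc#lhf#', group 1 = 'gc#lhf'.
Because there's exactly one group, `findall` drops the full match and keeps group 1 from the one hit.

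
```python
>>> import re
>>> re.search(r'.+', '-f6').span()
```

The match spans [0:3] → '-f6'.

(0, 3)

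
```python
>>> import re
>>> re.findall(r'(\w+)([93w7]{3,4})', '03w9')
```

This matches one or more of a word character (captured); then 3 to 4 of one of [93w7] (captured).
Scanning left to right: at [0:4] match '03w9', groups = ('0', '3w9').
With 2 capturing groups, `findall` returns a 2-tuple per match.

[('0', '3w9')]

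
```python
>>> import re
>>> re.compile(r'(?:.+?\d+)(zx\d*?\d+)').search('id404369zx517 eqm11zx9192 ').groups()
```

('zx517',)

The match spans [0:13] → 'id404369zx517'.
Captured: group 1 = 'zx517'.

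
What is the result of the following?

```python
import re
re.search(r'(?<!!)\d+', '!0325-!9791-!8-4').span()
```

(2, 5)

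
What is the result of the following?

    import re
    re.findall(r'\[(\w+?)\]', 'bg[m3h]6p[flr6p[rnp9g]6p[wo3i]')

['m3h', 'rnp9g', 'wo3i']

Because there's exactly one group, `findall` drops the full match and keeps group 1 from each hit.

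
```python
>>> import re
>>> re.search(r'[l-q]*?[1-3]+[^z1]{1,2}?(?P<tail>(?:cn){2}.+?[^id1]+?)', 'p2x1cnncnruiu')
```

None

The pattern matches zero or more of a character in [l-q] (lazy), then one or more of a character in [1-3], then 1 to 2 of any character except [z1] (lazy); then the literal 'cn' repeated 2 times, then one or more of any character (lazy), then one or more of any character except [id1] (lazy) (captured as 'tail').
`re.search` tries every starting position until one works.
Here the pattern never matches, so the call returns None.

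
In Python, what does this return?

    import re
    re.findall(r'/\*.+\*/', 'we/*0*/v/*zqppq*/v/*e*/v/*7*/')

['/*0*/v/*zqppq*/v/*e*/v/*7*/']

Walking the string: at [2:29] → '/*0*/v/*zqppq*/v/*e*/v/*7*/'.
With no groups in the pattern, `findall` gives back each whole match — 1 here.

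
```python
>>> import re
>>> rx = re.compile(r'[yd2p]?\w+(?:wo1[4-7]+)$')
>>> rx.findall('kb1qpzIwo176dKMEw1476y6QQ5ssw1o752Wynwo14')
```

The pattern matches optionally one of [yd2p], then one or more of a word character; then the literal 'wo1', then one or more of a character in [4-7] (non-capturing group); then anchored at the end.
Walking the string: at [0:41] → 'kb1qpzIwo176dKMEw1476y6QQ5ssw1o752Wynwo14'.
Since nothing is captured, `findall` lists the 1 matched substring directly.

['kb1qpzIwo176dKMEw1476y6QQ5ssw1o752Wynwo14']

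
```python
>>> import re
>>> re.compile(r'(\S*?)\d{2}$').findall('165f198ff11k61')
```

['165f198ff11k']

This matches zero or more of a non-whitespace character (lazy) (captured); then exactly 2 of a digit; then anchored at the end.
Walking the string: at [0:14] match '165f198ff11k61', group 1 = '165f198ff11k'.
`findall` collects group 1 from the one match (1 total).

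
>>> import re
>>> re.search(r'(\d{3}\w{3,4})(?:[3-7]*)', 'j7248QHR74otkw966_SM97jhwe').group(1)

'7248QHR'

The pattern matches exactly 3 of a digit, then 3 to 4 of a word character (captured); then zero or more of a character in [3-7] (non-capturing group).
`re.search` scans for the first position where the pattern succeeds.
The match spans [1:10] → '7248QHR74'.
Captured: group 1 = '7248QHR'.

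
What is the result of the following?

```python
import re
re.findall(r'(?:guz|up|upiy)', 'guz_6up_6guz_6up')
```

Scanning left to right: at [0:3] → 'guz'; at [5:7] → 'up'; at [9:12] → 'guz'; at [14:16] → 'up'.
`findall` yields the raw match text (4 of them) because the pattern has no groups.

['guz', 'up', 'guz', 'up']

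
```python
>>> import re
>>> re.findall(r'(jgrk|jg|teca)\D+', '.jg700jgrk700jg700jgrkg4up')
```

Alternation tries branches left to right and keeps the first one that lets the overall match succeed at that position.
Matches: at [6:10] match 'jgrk', group 1 = 'jg'; at [18:23] match 'jgrkg', group 1 = 'jgrk'.
One capturing group, so `findall` returns just the captured substring from each match — 2 in all.

['jg', 'jgrk']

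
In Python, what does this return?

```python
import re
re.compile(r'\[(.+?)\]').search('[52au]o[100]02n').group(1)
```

A non-greedy quantifier consumes as few characters as it can — just enough that the remainder of the pattern still matches from where it stops; whatever follows it matches normally.
`re.search` tries every starting position until one works.
The match spans [0:6] → '[52au]'.
Captured: group 1 = '52au'.

'52au'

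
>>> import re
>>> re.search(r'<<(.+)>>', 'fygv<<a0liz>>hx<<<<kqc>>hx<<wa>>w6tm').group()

'<<a0liz>>hx<<<<kqc>>hx<<wa>>'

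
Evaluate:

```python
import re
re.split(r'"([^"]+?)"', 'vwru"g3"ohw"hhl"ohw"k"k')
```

Matches to split on: at [4:8] → '"g3"'; at [11:16] → '"hhl"'; at [19:22] → '"k"'.
The group in the pattern means `split` returns the separators' captures alongside the pieces.

['vwru', 'g3', 'ohw', 'hhl', 'ohw', 'k', 'k']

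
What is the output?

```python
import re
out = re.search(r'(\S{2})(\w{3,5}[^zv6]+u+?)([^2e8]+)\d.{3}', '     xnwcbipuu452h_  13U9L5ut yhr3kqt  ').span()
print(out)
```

The pattern matches exactly 2 of a non-whitespace character (captured); then 3 to 5 of a word character, then one or more of any character except [zv6], then one or more of the literal 'u' (lazy) (captured); then one or more of any character except [2e8] (captured); then a digit, then exactly 3 of any character.
`search` walks the string left to right and returns the first match it finds.
The match spans [5:37] → 'xnwcbipuu452h_  13U9L5ut yhr3kqt'.
Captured: group 1 = 'xn', group 2 = 'wcbipuu452h_  13U9L5u', group 3 = 't yhr'.

(5, 37)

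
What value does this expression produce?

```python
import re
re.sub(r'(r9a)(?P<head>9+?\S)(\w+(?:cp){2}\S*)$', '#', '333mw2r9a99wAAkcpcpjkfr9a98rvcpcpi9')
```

'333mw2#'

The pattern matches a literal 'r', then the literal '9a' (captured); then one or more of the literal '9' (lazy), then a non-whitespace character (captured as 'head'); then one or more of a word character, then the literal 'cp' repeated 2 times, then zero or more of a non-whitespace character (captured); then anchored at the end.
`sub` substitutes '#' at each match site.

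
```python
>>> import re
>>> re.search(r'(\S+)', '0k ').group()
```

The pattern matches one or more of a non-whitespace character (captured).
`search` walks the string left to right and returns the first match it finds.
The match spans [0:2] → '0k'.
Captured: group 1 = '0k'.

'0k'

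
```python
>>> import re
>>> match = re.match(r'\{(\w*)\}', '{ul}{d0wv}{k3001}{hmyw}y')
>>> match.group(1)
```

'ul'

`match` is anchored at position 0; if the pattern doesn't fit there, it returns None.
The match spans [0:4] → '{ul}'.
Captured: group 1 = 'ul'.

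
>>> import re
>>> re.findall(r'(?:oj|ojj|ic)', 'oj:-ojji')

Alternation tries branches left to right and keeps the first one that lets the overall match succeed at that position.
With no groups in the pattern, `findall` gives back each whole match — 2 here.

['oj', 'oj']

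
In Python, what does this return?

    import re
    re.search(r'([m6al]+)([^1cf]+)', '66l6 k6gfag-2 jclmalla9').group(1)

'66l6'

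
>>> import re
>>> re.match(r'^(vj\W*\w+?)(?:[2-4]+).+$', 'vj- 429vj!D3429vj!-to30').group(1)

The match spans [0:23] → 'vj- 429vj!D3429vj!-to30'.
Captured: group 1 = 'vj- 4'.

'vj- 4'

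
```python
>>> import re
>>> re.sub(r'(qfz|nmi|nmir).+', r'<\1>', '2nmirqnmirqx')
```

'2<nmi>'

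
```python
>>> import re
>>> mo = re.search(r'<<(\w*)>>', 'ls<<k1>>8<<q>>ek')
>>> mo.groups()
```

The match spans [2:8] → '<<k1>>'.
Captured: group 1 = 'k1'.

('k1',)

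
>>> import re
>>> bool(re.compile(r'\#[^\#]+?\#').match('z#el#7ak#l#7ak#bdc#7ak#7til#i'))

False

`match` is anchored at position 0; if the pattern doesn't fit there, it returns None.
Here position 0 doesn't satisfy it, so the call returns None, and `bool(None)` is False.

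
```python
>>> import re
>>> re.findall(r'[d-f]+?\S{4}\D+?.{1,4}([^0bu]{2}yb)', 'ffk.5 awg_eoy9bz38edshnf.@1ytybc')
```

['ytyb']

The pattern matches one or more of a character in [d-f] (lazy); then exactly 4 of a non-whitespace character, then one or more of a non-digit (lazy), then 1 to 4 of any character; then exactly 2 of any character except [0bu], then the literal 'yb' (captured).
Because there's exactly one group, `findall` drops the full match and keeps group 1 from the one hit.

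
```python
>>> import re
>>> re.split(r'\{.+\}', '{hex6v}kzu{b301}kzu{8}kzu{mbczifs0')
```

The string is cut at each match, leaving 2 pieces.

['', 'kzu{mbczifs0']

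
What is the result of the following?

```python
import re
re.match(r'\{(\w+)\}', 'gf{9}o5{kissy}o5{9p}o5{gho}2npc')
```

`match` is anchored at position 0; if the pattern doesn't fit there, it returns None.
Here the string doesn't start with a match, so the call returns None.

None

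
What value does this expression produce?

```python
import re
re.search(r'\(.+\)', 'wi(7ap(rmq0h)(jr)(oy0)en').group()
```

The match spans [2:22] → '(7ap(rmq0h)(jr)(oy0)'.

'(7ap(rmq0h)(jr)(oy0)'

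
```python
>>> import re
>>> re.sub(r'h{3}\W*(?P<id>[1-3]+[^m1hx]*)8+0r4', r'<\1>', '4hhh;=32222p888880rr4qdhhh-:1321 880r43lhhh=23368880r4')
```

'4hhh;=32222p888880rr4qd<1321 8>3l<233688>'

Pattern: exactly 3 of the literal 'h', then zero or more of a non-word character; then one or more of a character in [1-3], then zero or more of any character except [m1hx] (captured as 'id'); then one or more of a literal '8', then the literal '0r4'.
Matches: at [23:38] → 'hhh-:1321 880r4'; at [40:54] → 'hhh=23368880r4'.
`\1` in the replacement pulls in group 1's text for each match.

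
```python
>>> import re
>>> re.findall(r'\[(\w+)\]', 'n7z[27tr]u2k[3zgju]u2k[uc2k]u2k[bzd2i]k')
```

['27tr', '3zgju', 'uc2k', 'bzd2i']

Because there's exactly one group, `findall` drops the full match and keeps group 1 from each hit.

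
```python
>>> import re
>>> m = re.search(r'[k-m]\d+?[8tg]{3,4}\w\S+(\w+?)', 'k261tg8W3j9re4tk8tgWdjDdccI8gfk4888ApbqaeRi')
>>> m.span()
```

(0, 43)

The match spans [0:43] → 'k261tg8W3j9re4tk8tgWdjDdccI8gfk4888ApbqaeRi'.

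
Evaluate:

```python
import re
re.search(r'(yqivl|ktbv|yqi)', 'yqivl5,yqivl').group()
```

Alternation tries branches left to right and keeps the first one that lets the overall match succeed at that position.
`search` walks the string left to right and returns the first match it finds.
The match spans [0:5] → 'yqivl'.
Captured: group 1 = 'yqivl'.

'yqivl'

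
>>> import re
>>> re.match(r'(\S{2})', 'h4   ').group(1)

'h4'

The match spans [0:2] → 'h4'.
Captured: group 1 = 'h4'.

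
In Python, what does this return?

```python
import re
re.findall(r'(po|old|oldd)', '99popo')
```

['po', 'po']

Scanning left to right: at [2:4] match 'po', group 1 = 'po'; at [4:6] match 'po', group 1 = 'po'.
With a single group, `findall` returns only what that group captured — 2 items.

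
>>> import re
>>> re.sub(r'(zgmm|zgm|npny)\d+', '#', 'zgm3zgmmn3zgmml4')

'#zgmmn3zgmml4'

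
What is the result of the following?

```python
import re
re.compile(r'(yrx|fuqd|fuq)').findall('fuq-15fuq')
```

One capturing group, so `findall` returns just the captured substring from each match — 2 in all.

['fuq', 'fuq']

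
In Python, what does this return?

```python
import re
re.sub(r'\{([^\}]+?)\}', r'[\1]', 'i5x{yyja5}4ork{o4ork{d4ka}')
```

Each match is replaced using the text its own group 1 captured.

'i5x[yyja5]4ork[o4ork{d4ka]'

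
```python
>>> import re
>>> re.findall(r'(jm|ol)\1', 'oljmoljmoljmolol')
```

`\1` is not a pattern — it's the concrete string captured by group 1, re-applied verbatim.
Scanning left to right: at [12:16] match 'olol', group 1 = 'ol'.
With a single group, `findall` returns only what that group captured — 1 item.

['ol']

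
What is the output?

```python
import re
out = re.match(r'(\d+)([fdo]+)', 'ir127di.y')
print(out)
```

Pattern: one or more of a digit (captured); then one or more of one of [fdo] (captured).
`re.match` only tries the pattern at the start of the string.
Here the string doesn't start with a match, so the call returns None.

None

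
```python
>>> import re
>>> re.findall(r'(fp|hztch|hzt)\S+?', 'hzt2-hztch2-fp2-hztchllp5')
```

['hzt', 'hztch', 'fp', 'hztch']

Alternation tries branches left to right and keeps the first one that lets the overall match succeed at that position.
Matches: at [0:4] match 'hzt2', group 1 = 'hzt'; at [5:11] match 'hztch2', group 1 = 'hztch'; at [12:15] match 'fp2', group 1 = 'fp'; at [16:22] match 'hztchl', group 1 = 'hztch'.
`findall` collects group 1 from each match (4 total).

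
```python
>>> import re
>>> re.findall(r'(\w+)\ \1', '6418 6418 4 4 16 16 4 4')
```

['6418', '4', '16', '4']

A backreference is literal: `\1` must see the identical characters the first group matched.
Matches: at [0:9] match '6418 6418', group 1 = '6418'; at [10:13] match '4 4', group 1 = '4'; at [14:19] match '16 16', group 1 = '16'; at [20:23] match '4 4', group 1 = '4'.
With a single group, `findall` returns only what that group captured — 4 items.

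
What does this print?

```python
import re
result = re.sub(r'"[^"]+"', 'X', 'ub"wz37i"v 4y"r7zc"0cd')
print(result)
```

ubXv 4yX0cd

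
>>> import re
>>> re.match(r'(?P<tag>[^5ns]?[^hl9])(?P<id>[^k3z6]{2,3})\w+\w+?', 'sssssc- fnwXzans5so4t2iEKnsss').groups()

The match spans [0:6] → 'sssssc'.
Captured: group 1 = 's', group 2 = 'sss'.

('s', 'sss')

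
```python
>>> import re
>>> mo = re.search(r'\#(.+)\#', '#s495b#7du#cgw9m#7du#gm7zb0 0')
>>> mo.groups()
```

`re.search` tries every starting position until one works.
The match spans [0:21] → '#s495b#7du#cgw9m#7du#'.
Captured: group 1 = 's495b#7du#cgw9m#7du'.

('s495b#7du#cgw9m#7du',)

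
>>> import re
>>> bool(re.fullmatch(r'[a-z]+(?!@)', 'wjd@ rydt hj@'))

A negative assertion filters positions out without eating any characters.
For `fullmatch`, every character of the input must be accounted for by the pattern.
Here the pattern can't cover the whole string, so the call returns None, and `bool(None)` is False.

False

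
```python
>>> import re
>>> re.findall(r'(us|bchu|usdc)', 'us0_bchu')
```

['us', 'bchu']

Walking the string: at [0:2] match 'us', group 1 = 'us'; at [4:8] match 'bchu', group 1 = 'bchu'.
`findall` collects group 1 from each match (2 total).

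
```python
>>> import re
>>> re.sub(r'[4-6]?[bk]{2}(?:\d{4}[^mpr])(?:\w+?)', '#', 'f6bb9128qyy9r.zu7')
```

'f#y9r.zu7'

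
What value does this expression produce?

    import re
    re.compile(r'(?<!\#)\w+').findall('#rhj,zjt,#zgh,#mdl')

['hj', 'zjt', 'gh', 'dl']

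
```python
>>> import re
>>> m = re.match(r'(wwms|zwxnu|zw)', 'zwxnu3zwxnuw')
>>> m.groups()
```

('zwxnu',)

The regex engine tests alternatives in the order written; an earlier branch that matches wins even if a later one would match more.
`match` is anchored at position 0; if the pattern doesn't fit there, it returns None.
The match spans [0:5] → 'zwxnu'.
Captured: group 1 = 'zwxnu'.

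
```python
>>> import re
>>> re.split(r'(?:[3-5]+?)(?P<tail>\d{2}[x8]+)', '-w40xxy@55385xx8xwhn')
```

['-w40xxy@', '538', '5xx8xwhn']

The pattern matches one or more of a character in [3-5] (lazy) (non-capturing group); then exactly 2 of a digit, then one or more of one of [x8] (captured as 'tail').
With the lazy modifier that quantifier settles for the fewest repetitions that let the rest of the pattern succeed (the atoms after it are unaffected and can still be greedy).
Matches to split on: at [8:12] → '5538'.
Because the pattern has a capturing group, `split` also inserts each captured text between the pieces.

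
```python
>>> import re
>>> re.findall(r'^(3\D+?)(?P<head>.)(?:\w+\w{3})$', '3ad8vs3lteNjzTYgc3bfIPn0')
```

Pattern: anchored at the start of the string; then a literal '3', then one or more of a non-digit (lazy) (captured); then any character (captured as 'head'); then one or more of a word character, then exactly 3 of a word character (non-capturing group); then anchored at the end.
Lazy quantifiers expand one character at a time until the remainder of the pattern can match.
Walking the string: at [0:24] match '3ad8vs3lteNjzTYgc3bfIPn0', groups = ('3a', 'd').
2 groups means the one result is a tuple of 2 captured strings — 1 here.

[('3a', 'd')]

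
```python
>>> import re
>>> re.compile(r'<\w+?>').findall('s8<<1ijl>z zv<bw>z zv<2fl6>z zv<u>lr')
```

['<1ijl>', '<bw>', '<2fl6>', '<u>']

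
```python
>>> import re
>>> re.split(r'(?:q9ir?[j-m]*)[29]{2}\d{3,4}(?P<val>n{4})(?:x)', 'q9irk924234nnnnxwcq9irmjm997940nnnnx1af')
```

['', 'nnnn', 'wc', 'nnnn', '1af']

Because the pattern has a capturing group, `split` also inserts each captured text between the pieces.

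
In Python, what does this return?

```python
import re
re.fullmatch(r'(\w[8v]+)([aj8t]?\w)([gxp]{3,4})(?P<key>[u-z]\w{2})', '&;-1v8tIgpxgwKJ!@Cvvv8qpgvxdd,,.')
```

`re.fullmatch` is like wrapping the pattern in `^…$` (in single-line mode).
Here the string isn't matched end-to-end, so the call returns None.

None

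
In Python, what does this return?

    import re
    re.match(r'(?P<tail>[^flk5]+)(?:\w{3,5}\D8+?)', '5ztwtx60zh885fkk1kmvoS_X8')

This matches one or more of any character except [flk5] (captured as 'tail'); then 3 to 5 of a word character, then a non-digit, then one or more of a literal '8' (lazy) (non-capturing group).
`re.match` won't scan ahead — the pattern has to work from the very first character.
Here the string doesn't start with a match, so the call returns None.

None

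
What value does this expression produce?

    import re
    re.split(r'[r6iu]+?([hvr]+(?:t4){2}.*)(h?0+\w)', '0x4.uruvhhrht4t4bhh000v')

The pattern matches one or more of one of [r6iu] (lazy); then one or more of one of [hvr], then the literal 't4' repeated 2 times, then zero or more of any character (captured); then optionally the literal 'h', then one or more of the literal '0', then a word character (captured).
`re.split` interleaves the captured-group text with the surrounding fragments.

['0x4.', 'vhhrht4t4bhh00', '0v', '']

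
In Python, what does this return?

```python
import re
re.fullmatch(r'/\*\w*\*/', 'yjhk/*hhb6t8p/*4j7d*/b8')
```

None

`re.fullmatch` is like wrapping the pattern in `^…$` (in single-line mode).
Here there's no way to consume every character, so the call returns None.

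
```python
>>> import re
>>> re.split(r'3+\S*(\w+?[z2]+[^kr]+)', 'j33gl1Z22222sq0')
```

Because the pattern has a capturing group, `split` also inserts each captured text between the pieces.

['j', '22sq0', '']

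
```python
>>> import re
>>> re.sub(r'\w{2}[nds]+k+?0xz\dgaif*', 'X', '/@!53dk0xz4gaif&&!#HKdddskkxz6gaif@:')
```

'/@!X&&!#HKdddskkxz6gaif@:'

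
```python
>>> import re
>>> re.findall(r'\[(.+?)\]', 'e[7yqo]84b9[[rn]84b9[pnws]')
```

['7yqo', '[rn', 'pnws']

A non-greedy quantifier consumes as few characters as it can — just enough that the remainder of the pattern still matches from where it stops; whatever follows it matches normally.
Matches: at [1:7] match '[7yqo]', group 1 = '7yqo'; at [11:16] match '[[rn]', group 1 = '[rn'; at [20:26] match '[pnws]', group 1 = 'pnws'.
`findall` collects group 1 from each match (3 total).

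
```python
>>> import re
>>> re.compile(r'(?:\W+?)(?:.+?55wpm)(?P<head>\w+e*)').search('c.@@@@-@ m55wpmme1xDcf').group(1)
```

'me1xDcf'

The pattern matches one or more of a non-word character (lazy) (non-capturing group); then one or more of any character (lazy), then the literal '55', then the literal 'wpm' (non-capturing group); then one or more of a word character, then zero or more of a literal 'e' (captured as 'head').
`re.search` tries every starting position until one works.
The match spans [1:22] → '.@@@@-@ m55wpmme1xDcf'.
Captured: group 1 = 'me1xDcf'.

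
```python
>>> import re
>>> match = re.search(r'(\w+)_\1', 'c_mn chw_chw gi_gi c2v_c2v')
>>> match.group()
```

'chw_chw'

The backreference `\1` re-matches whatever the first group consumed, character for character.
Unlike `match`, `search` isn't anchored — it looks for the pattern anywhere in the string.
The match spans [5:12] → 'chw_chw'.
Captured: group 1 = 'chw'.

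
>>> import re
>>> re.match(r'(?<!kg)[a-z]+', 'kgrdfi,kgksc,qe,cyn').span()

(0, 6)

`(?!…)`/`(?<!…)` only lets a position through if the neighbouring text does NOT match; no characters are consumed.
`re.match` only tries the pattern at the start of the string.
The match spans [0:6] → 'kgrdfi'.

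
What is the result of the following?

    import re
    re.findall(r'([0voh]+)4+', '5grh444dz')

['h']

Pattern: one or more of one of [0voh] (captured); then one or more of a literal '4'.
Walking the string: at [3:7] match 'h444', group 1 = 'h'.
Because there's exactly one group, `findall` drops the full match and keeps group 1 from the one hit.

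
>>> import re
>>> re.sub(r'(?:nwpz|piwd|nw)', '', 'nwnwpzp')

Alternation isn't longest-match — the leftmost alternative that fits at this position is chosen.
Matches: at [0:2] → 'nw'; at [2:6] → 'nwpz'.
Every occurrence is swapped for ''.

'p'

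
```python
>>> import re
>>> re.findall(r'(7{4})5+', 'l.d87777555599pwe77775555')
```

The pattern matches exactly 4 of a literal '7' (captured); then one or more of a literal '5'.
Walking the string: at [4:12] match '77775555', group 1 = '7777'; at [17:25] match '77775555', group 1 = '7777'.
Because there's exactly one group, `findall` drops the full match and keeps group 1 from each hit.

['7777', '7777']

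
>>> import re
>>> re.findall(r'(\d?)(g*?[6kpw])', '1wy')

This matches optionally a digit (captured); then zero or more of the literal 'g' (lazy), then one of [6kpw] (captured).
Matches: at [0:2] match '1w', groups = ('1', 'w').
Multiple groups make `findall` return tuples — one 2-tuple for the one match.

[('1', 'w')]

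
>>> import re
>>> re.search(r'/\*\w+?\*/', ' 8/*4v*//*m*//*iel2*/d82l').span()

Unlike `match`, `search` isn't anchored — it looks for the pattern anywhere in the string.
The match spans [2:8] → '/*4v*/'.

(2, 8)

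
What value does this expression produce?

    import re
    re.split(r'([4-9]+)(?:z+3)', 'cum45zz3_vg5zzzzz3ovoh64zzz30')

This matches one or more of a character in [4-9] (captured); then one or more of a literal 'z', then the literal '3' (non-capturing group).
With a capturing group present, the delimiter's captured portion is kept in the result list.

['cum', '45', '_vg', '5', 'ovoh', '64', '0']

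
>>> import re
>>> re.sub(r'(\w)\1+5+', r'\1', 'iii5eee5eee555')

`\1` has to match the exact text group 1 already captured.
`\1` in the replacement pulls in group 1's text for each match.

'iee'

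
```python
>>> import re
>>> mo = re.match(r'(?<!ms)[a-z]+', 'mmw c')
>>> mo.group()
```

The negative lookaround is zero-width — it rules out positions where the adjacent text would match, without consuming anything.
`re.match` won't scan ahead — the pattern has to work from the very first character.
The match spans [0:3] → 'mmw'.

'mmw'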